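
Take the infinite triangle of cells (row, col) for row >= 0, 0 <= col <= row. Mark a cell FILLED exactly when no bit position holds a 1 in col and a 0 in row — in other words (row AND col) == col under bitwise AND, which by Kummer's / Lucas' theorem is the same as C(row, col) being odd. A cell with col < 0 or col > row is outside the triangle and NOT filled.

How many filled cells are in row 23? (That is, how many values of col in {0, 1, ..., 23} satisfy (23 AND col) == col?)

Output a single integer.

Answer: 16

Derivation:
23 in binary = 10111
popcount(23) = number of 1-bits in 10111 = 4
A col c satisfies (23 AND c) == c iff every set bit of c is also set in 23; each of the 4 set bits of 23 can independently be on or off in c.
count = 2^4 = 16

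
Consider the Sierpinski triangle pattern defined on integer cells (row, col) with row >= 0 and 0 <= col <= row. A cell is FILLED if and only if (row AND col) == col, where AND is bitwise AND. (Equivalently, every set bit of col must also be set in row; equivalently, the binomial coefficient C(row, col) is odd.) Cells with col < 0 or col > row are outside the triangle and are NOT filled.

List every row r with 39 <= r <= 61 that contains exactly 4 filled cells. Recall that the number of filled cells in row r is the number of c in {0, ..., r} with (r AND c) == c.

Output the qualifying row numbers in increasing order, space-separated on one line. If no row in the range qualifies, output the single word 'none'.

Row r has 2^popcount(r) filled cells, so we need popcount(r) = log2(4) = 2.
Scan r = 39..61 and keep those with exactly 2 one-bits:
r=39=100111 popcount=4 -> skip
r=40=101000 popcount=2 -> KEEP
r=41=101001 popcount=3 -> skip
r=42=101010 popcount=3 -> skip
r=43=101011 popcount=4 -> skip
r=44=101100 popcount=3 -> skip
r=45=101101 popcount=4 -> skip
r=46=101110 popcount=4 -> skip
r=47=101111 popcount=5 -> skip
r=48=110000 popcount=2 -> KEEP
r=49=110001 popcount=3 -> skip
r=50=110010 popcount=3 -> skip
r=51=110011 popcount=4 -> skip
r=52=110100 popcount=3 -> skip
r=53=110101 popcount=4 -> skip
r=54=110110 popcount=4 -> skip
r=55=110111 popcount=5 -> skip
r=56=111000 popcount=3 -> skip
r=57=111001 popcount=4 -> skip
r=58=111010 popcount=4 -> skip
r=59=111011 popcount=5 -> skip
r=60=111100 popcount=4 -> skip
r=61=111101 popcount=5 -> skip
Kept rows: 40 48

Answer: 40 48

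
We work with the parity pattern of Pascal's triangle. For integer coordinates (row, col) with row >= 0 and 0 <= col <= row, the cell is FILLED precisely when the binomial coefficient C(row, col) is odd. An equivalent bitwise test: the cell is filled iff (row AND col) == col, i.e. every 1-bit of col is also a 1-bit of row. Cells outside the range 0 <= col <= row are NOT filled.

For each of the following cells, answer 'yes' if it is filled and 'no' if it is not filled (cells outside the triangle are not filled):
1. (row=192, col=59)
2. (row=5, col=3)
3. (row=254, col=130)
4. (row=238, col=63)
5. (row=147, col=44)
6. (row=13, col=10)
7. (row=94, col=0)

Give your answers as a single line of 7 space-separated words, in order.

(192,59): row=0b11000000, col=0b111011, row AND col = 0b0 = 0; 0 != 59 -> empty
(5,3): row=0b101, col=0b11, row AND col = 0b1 = 1; 1 != 3 -> empty
(254,130): row=0b11111110, col=0b10000010, row AND col = 0b10000010 = 130; 130 == 130 -> filled
(238,63): row=0b11101110, col=0b111111, row AND col = 0b101110 = 46; 46 != 63 -> empty
(147,44): row=0b10010011, col=0b101100, row AND col = 0b0 = 0; 0 != 44 -> empty
(13,10): row=0b1101, col=0b1010, row AND col = 0b1000 = 8; 8 != 10 -> empty
(94,0): row=0b1011110, col=0b0, row AND col = 0b0 = 0; 0 == 0 -> filled

Answer: no no yes no no no yes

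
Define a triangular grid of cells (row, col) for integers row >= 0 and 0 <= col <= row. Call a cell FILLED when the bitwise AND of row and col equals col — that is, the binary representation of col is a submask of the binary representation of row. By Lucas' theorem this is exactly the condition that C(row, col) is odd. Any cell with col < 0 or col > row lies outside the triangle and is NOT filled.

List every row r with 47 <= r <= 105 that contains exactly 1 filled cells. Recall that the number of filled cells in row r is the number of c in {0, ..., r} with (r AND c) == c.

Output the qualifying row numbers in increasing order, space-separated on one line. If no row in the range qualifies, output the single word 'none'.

Answer: none

Derivation:
Row r has 2^popcount(r) filled cells, so we need popcount(r) = log2(1) = 0.
Scan r = 47..105 and keep those with exactly 0 one-bits:
r=47=101111 popcount=5 -> skip
r=48=110000 popcount=2 -> skip
r=49=110001 popcount=3 -> skip
r=50=110010 popcount=3 -> skip
r=51=110011 popcount=4 -> skip
r=52=110100 popcount=3 -> skip
r=53=110101 popcount=4 -> skip
r=54=110110 popcount=4 -> skip
r=55=110111 popcount=5 -> skip
r=56=111000 popcount=3 -> skip
r=57=111001 popcount=4 -> skip
r=58=111010 popcount=4 -> skip
r=59=111011 popcount=5 -> skip
r=60=111100 popcount=4 -> skip
r=61=111101 popcount=5 -> skip
r=62=111110 popcount=5 -> skip
r=63=111111 popcount=6 -> skip
r=64=1000000 popcount=1 -> skip
r=65=1000001 popcount=2 -> skip
r=66=1000010 popcount=2 -> skip
r=67=1000011 popcount=3 -> skip
r=68=1000100 popcount=2 -> skip
r=69=1000101 popcount=3 -> skip
r=70=1000110 popcount=3 -> skip
r=71=1000111 popcount=4 -> skip
r=72=1001000 popcount=2 -> skip
r=73=1001001 popcount=3 -> skip
r=74=1001010 popcount=3 -> skip
r=75=1001011 popcount=4 -> skip
r=76=1001100 popcount=3 -> skip
r=77=1001101 popcount=4 -> skip
r=78=1001110 popcount=4 -> skip
r=79=1001111 popcount=5 -> skip
r=80=1010000 popcount=2 -> skip
r=81=1010001 popcount=3 -> skip
r=82=1010010 popcount=3 -> skip
r=83=1010011 popcount=4 -> skip
r=84=1010100 popcount=3 -> skip
r=85=1010101 popcount=4 -> skip
r=86=1010110 popcount=4 -> skip
r=87=1010111 popcount=5 -> skip
r=88=1011000 popcount=3 -> skip
r=89=1011001 popcount=4 -> skip
r=90=1011010 popcount=4 -> skip
r=91=1011011 popcount=5 -> skip
r=92=1011100 popcount=4 -> skip
r=93=1011101 popcount=5 -> skip
r=94=1011110 popcount=5 -> skip
r=95=1011111 popcount=6 -> skip
r=96=1100000 popcount=2 -> skip
r=97=1100001 popcount=3 -> skip
r=98=1100010 popcount=3 -> skip
r=99=1100011 popcount=4 -> skip
r=100=1100100 popcount=3 -> skip
r=101=1100101 popcount=4 -> skip
r=102=1100110 popcount=4 -> skip
r=103=1100111 popcount=5 -> skip
r=104=1101000 popcount=3 -> skip
r=105=1101001 popcount=4 -> skip
Kept rows: none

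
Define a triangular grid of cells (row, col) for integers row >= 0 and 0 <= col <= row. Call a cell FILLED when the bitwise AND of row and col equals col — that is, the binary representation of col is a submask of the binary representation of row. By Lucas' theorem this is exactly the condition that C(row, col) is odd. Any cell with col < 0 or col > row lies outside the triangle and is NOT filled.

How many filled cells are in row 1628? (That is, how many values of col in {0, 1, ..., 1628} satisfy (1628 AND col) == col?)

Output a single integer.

1628 in binary = 11001011100
popcount(1628) = number of 1-bits in 11001011100 = 6
A col c satisfies (1628 AND c) == c iff every set bit of c is also set in 1628; each of the 6 set bits of 1628 can independently be on or off in c.
count = 2^6 = 64

Answer: 64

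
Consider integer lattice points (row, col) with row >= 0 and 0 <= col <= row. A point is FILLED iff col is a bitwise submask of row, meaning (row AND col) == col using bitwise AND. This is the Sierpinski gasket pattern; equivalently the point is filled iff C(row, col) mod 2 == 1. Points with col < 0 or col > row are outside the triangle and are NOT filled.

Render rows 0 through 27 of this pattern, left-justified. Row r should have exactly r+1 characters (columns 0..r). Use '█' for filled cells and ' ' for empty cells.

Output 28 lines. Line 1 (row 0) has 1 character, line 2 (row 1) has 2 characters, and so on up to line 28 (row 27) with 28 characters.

r0=0: █
r1=1: ██
r2=10: █ █
r3=11: ████
r4=100: █   █
r5=101: ██  ██
r6=110: █ █ █ █
r7=111: ████████
r8=1000: █       █
r9=1001: ██      ██
r10=1010: █ █     █ █
r11=1011: ████    ████
r12=1100: █   █   █   █
r13=1101: ██  ██  ██  ██
r14=1110: █ █ █ █ █ █ █ █
r15=1111: ████████████████
r16=10000: █               █
r17=10001: ██              ██
r18=10010: █ █             █ █
r19=10011: ████            ████
r20=10100: █   █           █   █
r21=10101: ██  ██          ██  ██
r22=10110: █ █ █ █         █ █ █ █
r23=10111: ████████        ████████
r24=11000: █       █       █       █
r25=11001: ██      ██      ██      ██
r26=11010: █ █     █ █     █ █     █ █
r27=11011: ████    ████    ████    ████

Answer: █
██
█ █
████
█   █
██  ██
█ █ █ █
████████
█       █
██      ██
█ █     █ █
████    ████
█   █   █   █
██  ██  ██  ██
█ █ █ █ █ █ █ █
████████████████
█               █
██              ██
█ █             █ █
████            ████
█   █           █   █
██  ██          ██  ██
█ █ █ █         █ █ █ █
████████        ████████
█       █       █       █
██      ██      ██      ██
█ █     █ █     █ █     █ █
████    ████    ████    ████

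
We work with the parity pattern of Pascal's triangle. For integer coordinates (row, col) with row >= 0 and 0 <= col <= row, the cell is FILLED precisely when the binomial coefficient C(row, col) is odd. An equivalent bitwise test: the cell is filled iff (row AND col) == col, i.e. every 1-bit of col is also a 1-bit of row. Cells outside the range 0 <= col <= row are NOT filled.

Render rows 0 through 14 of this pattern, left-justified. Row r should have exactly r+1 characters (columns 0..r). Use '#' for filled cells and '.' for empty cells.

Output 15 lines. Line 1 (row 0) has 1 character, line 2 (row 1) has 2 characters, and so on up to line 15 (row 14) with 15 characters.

r0=0: #
r1=1: ##
r2=10: #.#
r3=11: ####
r4=100: #...#
r5=101: ##..##
r6=110: #.#.#.#
r7=111: ########
r8=1000: #.......#
r9=1001: ##......##
r10=1010: #.#.....#.#
r11=1011: ####....####
r12=1100: #...#...#...#
r13=1101: ##..##..##..##
r14=1110: #.#.#.#.#.#.#.#

Answer: #
##
#.#
####
#...#
##..##
#.#.#.#
########
#.......#
##......##
#.#.....#.#
####....####
#...#...#...#
##..##..##..##
#.#.#.#.#.#.#.#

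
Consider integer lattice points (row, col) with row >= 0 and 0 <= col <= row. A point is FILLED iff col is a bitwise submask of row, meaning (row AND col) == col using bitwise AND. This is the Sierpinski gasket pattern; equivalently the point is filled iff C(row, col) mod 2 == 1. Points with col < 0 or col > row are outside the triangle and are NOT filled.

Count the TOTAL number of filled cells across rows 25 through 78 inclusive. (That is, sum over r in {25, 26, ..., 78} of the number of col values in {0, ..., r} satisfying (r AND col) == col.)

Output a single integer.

Answer: 720

Derivation:
r25=11001 pc3: +8 =8
r26=11010 pc3: +8 =16
r27=11011 pc4: +16 =32
r28=11100 pc3: +8 =40
r29=11101 pc4: +16 =56
r30=11110 pc4: +16 =72
r31=11111 pc5: +32 =104
r32=100000 pc1: +2 =106
r33=100001 pc2: +4 =110
r34=100010 pc2: +4 =114
r35=100011 pc3: +8 =122
r36=100100 pc2: +4 =126
r37=100101 pc3: +8 =134
r38=100110 pc3: +8 =142
r39=100111 pc4: +16 =158
r40=101000 pc2: +4 =162
r41=101001 pc3: +8 =170
r42=101010 pc3: +8 =178
r43=101011 pc4: +16 =194
r44=101100 pc3: +8 =202
r45=101101 pc4: +16 =218
r46=101110 pc4: +16 =234
r47=101111 pc5: +32 =266
r48=110000 pc2: +4 =270
r49=110001 pc3: +8 =278
r50=110010 pc3: +8 =286
r51=110011 pc4: +16 =302
r52=110100 pc3: +8 =310
r53=110101 pc4: +16 =326
r54=110110 pc4: +16 =342
r55=110111 pc5: +32 =374
r56=111000 pc3: +8 =382
r57=111001 pc4: +16 =398
r58=111010 pc4: +16 =414
r59=111011 pc5: +32 =446
r60=111100 pc4: +16 =462
r61=111101 pc5: +32 =494
r62=111110 pc5: +32 =526
r63=111111 pc6: +64 =590
r64=1000000 pc1: +2 =592
r65=1000001 pc2: +4 =596
r66=1000010 pc2: +4 =600
r67=1000011 pc3: +8 =608
r68=1000100 pc2: +4 =612
r69=1000101 pc3: +8 =620
r70=1000110 pc3: +8 =628
r71=1000111 pc4: +16 =644
r72=1001000 pc2: +4 =648
r73=1001001 pc3: +8 =656
r74=1001010 pc3: +8 =664
r75=1001011 pc4: +16 =680
r76=1001100 pc3: +8 =688
r77=1001101 pc4: +16 =704
r78=1001110 pc4: +16 =720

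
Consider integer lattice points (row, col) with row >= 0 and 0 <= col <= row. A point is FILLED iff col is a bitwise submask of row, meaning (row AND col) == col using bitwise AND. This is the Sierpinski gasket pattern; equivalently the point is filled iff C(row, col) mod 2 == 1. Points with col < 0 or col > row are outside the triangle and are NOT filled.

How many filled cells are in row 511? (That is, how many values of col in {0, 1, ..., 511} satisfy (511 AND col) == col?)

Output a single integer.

511 in binary = 111111111
popcount(511) = number of 1-bits in 111111111 = 9
A col c satisfies (511 AND c) == c iff every set bit of c is also set in 511; each of the 9 set bits of 511 can independently be on or off in c.
count = 2^9 = 512

Answer: 512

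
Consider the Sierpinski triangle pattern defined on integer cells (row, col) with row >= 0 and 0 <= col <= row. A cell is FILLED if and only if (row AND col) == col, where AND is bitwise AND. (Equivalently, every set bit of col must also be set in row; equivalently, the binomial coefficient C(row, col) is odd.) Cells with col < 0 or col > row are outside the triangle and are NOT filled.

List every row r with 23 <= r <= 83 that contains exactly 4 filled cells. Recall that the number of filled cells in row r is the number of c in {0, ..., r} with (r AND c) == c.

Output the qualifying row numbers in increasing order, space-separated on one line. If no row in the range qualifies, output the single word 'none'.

Answer: 24 33 34 36 40 48 65 66 68 72 80

Derivation:
Row r has 2^popcount(r) filled cells, so we need popcount(r) = log2(4) = 2.
Scan r = 23..83 and keep those with exactly 2 one-bits:
r=23=10111 popcount=4 -> skip
r=24=11000 popcount=2 -> KEEP
r=25=11001 popcount=3 -> skip
r=26=11010 popcount=3 -> skip
r=27=11011 popcount=4 -> skip
r=28=11100 popcount=3 -> skip
r=29=11101 popcount=4 -> skip
r=30=11110 popcount=4 -> skip
r=31=11111 popcount=5 -> skip
r=32=100000 popcount=1 -> skip
r=33=100001 popcount=2 -> KEEP
r=34=100010 popcount=2 -> KEEP
r=35=100011 popcount=3 -> skip
r=36=100100 popcount=2 -> KEEP
r=37=100101 popcount=3 -> skip
r=38=100110 popcount=3 -> skip
r=39=100111 popcount=4 -> skip
r=40=101000 popcount=2 -> KEEP
r=41=101001 popcount=3 -> skip
r=42=101010 popcount=3 -> skip
r=43=101011 popcount=4 -> skip
r=44=101100 popcount=3 -> skip
r=45=101101 popcount=4 -> skip
r=46=101110 popcount=4 -> skip
r=47=101111 popcount=5 -> skip
r=48=110000 popcount=2 -> KEEP
r=49=110001 popcount=3 -> skip
r=50=110010 popcount=3 -> skip
r=51=110011 popcount=4 -> skip
r=52=110100 popcount=3 -> skip
r=53=110101 popcount=4 -> skip
r=54=110110 popcount=4 -> skip
r=55=110111 popcount=5 -> skip
r=56=111000 popcount=3 -> skip
r=57=111001 popcount=4 -> skip
r=58=111010 popcount=4 -> skip
r=59=111011 popcount=5 -> skip
r=60=111100 popcount=4 -> skip
r=61=111101 popcount=5 -> skip
r=62=111110 popcount=5 -> skip
r=63=111111 popcount=6 -> skip
r=64=1000000 popcount=1 -> skip
r=65=1000001 popcount=2 -> KEEP
r=66=1000010 popcount=2 -> KEEP
r=67=1000011 popcount=3 -> skip
r=68=1000100 popcount=2 -> KEEP
r=69=1000101 popcount=3 -> skip
r=70=1000110 popcount=3 -> skip
r=71=1000111 popcount=4 -> skip
r=72=1001000 popcount=2 -> KEEP
r=73=1001001 popcount=3 -> skip
r=74=1001010 popcount=3 -> skip
r=75=1001011 popcount=4 -> skip
r=76=1001100 popcount=3 -> skip
r=77=1001101 popcount=4 -> skip
r=78=1001110 popcount=4 -> skip
r=79=1001111 popcount=5 -> skip
r=80=1010000 popcount=2 -> KEEP
r=81=1010001 popcount=3 -> skip
r=82=1010010 popcount=3 -> skip
r=83=1010011 popcount=4 -> skip
Kept rows: 24 33 34 36 40 48 65 66 68 72 80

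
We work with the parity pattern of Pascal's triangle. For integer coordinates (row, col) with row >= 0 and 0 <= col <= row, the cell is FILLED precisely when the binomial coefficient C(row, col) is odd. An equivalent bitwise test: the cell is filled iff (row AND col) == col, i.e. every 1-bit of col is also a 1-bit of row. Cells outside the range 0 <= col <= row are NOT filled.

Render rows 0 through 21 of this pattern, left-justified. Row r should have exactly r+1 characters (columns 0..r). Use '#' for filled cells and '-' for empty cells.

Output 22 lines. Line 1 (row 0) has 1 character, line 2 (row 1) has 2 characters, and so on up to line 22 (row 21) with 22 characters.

Answer: #
##
#-#
####
#---#
##--##
#-#-#-#
########
#-------#
##------##
#-#-----#-#
####----####
#---#---#---#
##--##--##--##
#-#-#-#-#-#-#-#
################
#---------------#
##--------------##
#-#-------------#-#
####------------####
#---#-----------#---#
##--##----------##--##

Derivation:
r0=0: #
r1=1: ##
r2=10: #-#
r3=11: ####
r4=100: #---#
r5=101: ##--##
r6=110: #-#-#-#
r7=111: ########
r8=1000: #-------#
r9=1001: ##------##
r10=1010: #-#-----#-#
r11=1011: ####----####
r12=1100: #---#---#---#
r13=1101: ##--##--##--##
r14=1110: #-#-#-#-#-#-#-#
r15=1111: ################
r16=10000: #---------------#
r17=10001: ##--------------##
r18=10010: #-#-------------#-#
r19=10011: ####------------####
r20=10100: #---#-----------#---#
r21=10101: ##--##----------##--##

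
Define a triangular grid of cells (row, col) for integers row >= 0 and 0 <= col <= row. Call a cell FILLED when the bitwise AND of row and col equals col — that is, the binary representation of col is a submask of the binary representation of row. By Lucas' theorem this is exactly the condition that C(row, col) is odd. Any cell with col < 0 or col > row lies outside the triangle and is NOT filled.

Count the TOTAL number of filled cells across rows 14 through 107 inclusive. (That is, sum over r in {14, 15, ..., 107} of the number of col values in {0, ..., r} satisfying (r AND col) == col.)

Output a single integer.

r14=1110 pc3: +8 =8
r15=1111 pc4: +16 =24
r16=10000 pc1: +2 =26
r17=10001 pc2: +4 =30
r18=10010 pc2: +4 =34
r19=10011 pc3: +8 =42
r20=10100 pc2: +4 =46
r21=10101 pc3: +8 =54
r22=10110 pc3: +8 =62
r23=10111 pc4: +16 =78
r24=11000 pc2: +4 =82
r25=11001 pc3: +8 =90
r26=11010 pc3: +8 =98
r27=11011 pc4: +16 =114
r28=11100 pc3: +8 =122
r29=11101 pc4: +16 =138
r30=11110 pc4: +16 =154
r31=11111 pc5: +32 =186
r32=100000 pc1: +2 =188
r33=100001 pc2: +4 =192
r34=100010 pc2: +4 =196
r35=100011 pc3: +8 =204
r36=100100 pc2: +4 =208
r37=100101 pc3: +8 =216
r38=100110 pc3: +8 =224
r39=100111 pc4: +16 =240
r40=101000 pc2: +4 =244
r41=101001 pc3: +8 =252
r42=101010 pc3: +8 =260
r43=101011 pc4: +16 =276
r44=101100 pc3: +8 =284
r45=101101 pc4: +16 =300
r46=101110 pc4: +16 =316
r47=101111 pc5: +32 =348
r48=110000 pc2: +4 =352
r49=110001 pc3: +8 =360
r50=110010 pc3: +8 =368
r51=110011 pc4: +16 =384
r52=110100 pc3: +8 =392
r53=110101 pc4: +16 =408
r54=110110 pc4: +16 =424
r55=110111 pc5: +32 =456
r56=111000 pc3: +8 =464
r57=111001 pc4: +16 =480
r58=111010 pc4: +16 =496
r59=111011 pc5: +32 =528
r60=111100 pc4: +16 =544
r61=111101 pc5: +32 =576
r62=111110 pc5: +32 =608
r63=111111 pc6: +64 =672
r64=1000000 pc1: +2 =674
r65=1000001 pc2: +4 =678
r66=1000010 pc2: +4 =682
r67=1000011 pc3: +8 =690
r68=1000100 pc2: +4 =694
r69=1000101 pc3: +8 =702
r70=1000110 pc3: +8 =710
r71=1000111 pc4: +16 =726
r72=1001000 pc2: +4 =730
r73=1001001 pc3: +8 =738
r74=1001010 pc3: +8 =746
r75=1001011 pc4: +16 =762
r76=1001100 pc3: +8 =770
r77=1001101 pc4: +16 =786
r78=1001110 pc4: +16 =802
r79=1001111 pc5: +32 =834
r80=1010000 pc2: +4 =838
r81=1010001 pc3: +8 =846
r82=1010010 pc3: +8 =854
r83=1010011 pc4: +16 =870
r84=1010100 pc3: +8 =878
r85=1010101 pc4: +16 =894
r86=1010110 pc4: +16 =910
r87=1010111 pc5: +32 =942
r88=1011000 pc3: +8 =950
r89=1011001 pc4: +16 =966
r90=1011010 pc4: +16 =982
r91=1011011 pc5: +32 =1014
r92=1011100 pc4: +16 =1030
r93=1011101 pc5: +32 =1062
r94=1011110 pc5: +32 =1094
r95=1011111 pc6: +64 =1158
r96=1100000 pc2: +4 =1162
r97=1100001 pc3: +8 =1170
r98=1100010 pc3: +8 =1178
r99=1100011 pc4: +16 =1194
r100=1100100 pc3: +8 =1202
r101=1100101 pc4: +16 =1218
r102=1100110 pc4: +16 =1234
r103=1100111 pc5: +32 =1266
r104=1101000 pc3: +8 =1274
r105=1101001 pc4: +16 =1290
r106=1101010 pc4: +16 =1306
r107=1101011 pc5: +32 =1338

Answer: 1338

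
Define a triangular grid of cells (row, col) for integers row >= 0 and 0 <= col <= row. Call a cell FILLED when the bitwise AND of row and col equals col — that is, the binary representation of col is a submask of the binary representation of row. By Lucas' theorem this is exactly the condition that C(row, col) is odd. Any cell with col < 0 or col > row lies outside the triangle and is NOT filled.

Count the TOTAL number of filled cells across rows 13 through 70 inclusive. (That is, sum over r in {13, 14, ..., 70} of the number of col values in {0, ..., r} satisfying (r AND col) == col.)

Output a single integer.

r13=1101 pc3: +8 =8
r14=1110 pc3: +8 =16
r15=1111 pc4: +16 =32
r16=10000 pc1: +2 =34
r17=10001 pc2: +4 =38
r18=10010 pc2: +4 =42
r19=10011 pc3: +8 =50
r20=10100 pc2: +4 =54
r21=10101 pc3: +8 =62
r22=10110 pc3: +8 =70
r23=10111 pc4: +16 =86
r24=11000 pc2: +4 =90
r25=11001 pc3: +8 =98
r26=11010 pc3: +8 =106
r27=11011 pc4: +16 =122
r28=11100 pc3: +8 =130
r29=11101 pc4: +16 =146
r30=11110 pc4: +16 =162
r31=11111 pc5: +32 =194
r32=100000 pc1: +2 =196
r33=100001 pc2: +4 =200
r34=100010 pc2: +4 =204
r35=100011 pc3: +8 =212
r36=100100 pc2: +4 =216
r37=100101 pc3: +8 =224
r38=100110 pc3: +8 =232
r39=100111 pc4: +16 =248
r40=101000 pc2: +4 =252
r41=101001 pc3: +8 =260
r42=101010 pc3: +8 =268
r43=101011 pc4: +16 =284
r44=101100 pc3: +8 =292
r45=101101 pc4: +16 =308
r46=101110 pc4: +16 =324
r47=101111 pc5: +32 =356
r48=110000 pc2: +4 =360
r49=110001 pc3: +8 =368
r50=110010 pc3: +8 =376
r51=110011 pc4: +16 =392
r52=110100 pc3: +8 =400
r53=110101 pc4: +16 =416
r54=110110 pc4: +16 =432
r55=110111 pc5: +32 =464
r56=111000 pc3: +8 =472
r57=111001 pc4: +16 =488
r58=111010 pc4: +16 =504
r59=111011 pc5: +32 =536
r60=111100 pc4: +16 =552
r61=111101 pc5: +32 =584
r62=111110 pc5: +32 =616
r63=111111 pc6: +64 =680
r64=1000000 pc1: +2 =682
r65=1000001 pc2: +4 =686
r66=1000010 pc2: +4 =690
r67=1000011 pc3: +8 =698
r68=1000100 pc2: +4 =702
r69=1000101 pc3: +8 =710
r70=1000110 pc3: +8 =718

Answer: 718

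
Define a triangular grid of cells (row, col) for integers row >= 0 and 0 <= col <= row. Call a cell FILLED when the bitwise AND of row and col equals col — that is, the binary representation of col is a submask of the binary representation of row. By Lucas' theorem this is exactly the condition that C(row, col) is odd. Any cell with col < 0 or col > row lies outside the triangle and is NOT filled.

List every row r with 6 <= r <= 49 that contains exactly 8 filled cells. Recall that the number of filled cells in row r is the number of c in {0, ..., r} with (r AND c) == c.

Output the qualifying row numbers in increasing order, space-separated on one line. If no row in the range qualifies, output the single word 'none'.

Row r has 2^popcount(r) filled cells, so we need popcount(r) = log2(8) = 3.
Scan r = 6..49 and keep those with exactly 3 one-bits:
r=6=110 popcount=2 -> skip
r=7=111 popcount=3 -> KEEP
r=8=1000 popcount=1 -> skip
r=9=1001 popcount=2 -> skip
r=10=1010 popcount=2 -> skip
r=11=1011 popcount=3 -> KEEP
r=12=1100 popcount=2 -> skip
r=13=1101 popcount=3 -> KEEP
r=14=1110 popcount=3 -> KEEP
r=15=1111 popcount=4 -> skip
r=16=10000 popcount=1 -> skip
r=17=10001 popcount=2 -> skip
r=18=10010 popcount=2 -> skip
r=19=10011 popcount=3 -> KEEP
r=20=10100 popcount=2 -> skip
r=21=10101 popcount=3 -> KEEP
r=22=10110 popcount=3 -> KEEP
r=23=10111 popcount=4 -> skip
r=24=11000 popcount=2 -> skip
r=25=11001 popcount=3 -> KEEP
r=26=11010 popcount=3 -> KEEP
r=27=11011 popcount=4 -> skip
r=28=11100 popcount=3 -> KEEP
r=29=11101 popcount=4 -> skip
r=30=11110 popcount=4 -> skip
r=31=11111 popcount=5 -> skip
r=32=100000 popcount=1 -> skip
r=33=100001 popcount=2 -> skip
r=34=100010 popcount=2 -> skip
r=35=100011 popcount=3 -> KEEP
r=36=100100 popcount=2 -> skip
r=37=100101 popcount=3 -> KEEP
r=38=100110 popcount=3 -> KEEP
r=39=100111 popcount=4 -> skip
r=40=101000 popcount=2 -> skip
r=41=101001 popcount=3 -> KEEP
r=42=101010 popcount=3 -> KEEP
r=43=101011 popcount=4 -> skip
r=44=101100 popcount=3 -> KEEP
r=45=101101 popcount=4 -> skip
r=46=101110 popcount=4 -> skip
r=47=101111 popcount=5 -> skip
r=48=110000 popcount=2 -> skip
r=49=110001 popcount=3 -> KEEP
Kept rows: 7 11 13 14 19 21 22 25 26 28 35 37 38 41 42 44 49

Answer: 7 11 13 14 19 21 22 25 26 28 35 37 38 41 42 44 49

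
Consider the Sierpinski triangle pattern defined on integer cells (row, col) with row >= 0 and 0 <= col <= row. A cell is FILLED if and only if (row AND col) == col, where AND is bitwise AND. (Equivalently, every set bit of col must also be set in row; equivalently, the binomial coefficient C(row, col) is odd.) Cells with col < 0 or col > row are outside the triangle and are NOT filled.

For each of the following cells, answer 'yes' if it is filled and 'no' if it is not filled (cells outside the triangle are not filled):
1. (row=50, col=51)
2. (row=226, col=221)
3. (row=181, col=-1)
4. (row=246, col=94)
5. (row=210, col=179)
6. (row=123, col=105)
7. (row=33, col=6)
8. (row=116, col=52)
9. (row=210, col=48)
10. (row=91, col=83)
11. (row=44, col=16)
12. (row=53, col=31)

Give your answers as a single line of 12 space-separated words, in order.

Answer: no no no no no yes no yes no yes no no

Derivation:
(50,51): col outside [0, 50] -> not filled
(226,221): row=0b11100010, col=0b11011101, row AND col = 0b11000000 = 192; 192 != 221 -> empty
(181,-1): col outside [0, 181] -> not filled
(246,94): row=0b11110110, col=0b1011110, row AND col = 0b1010110 = 86; 86 != 94 -> empty
(210,179): row=0b11010010, col=0b10110011, row AND col = 0b10010010 = 146; 146 != 179 -> empty
(123,105): row=0b1111011, col=0b1101001, row AND col = 0b1101001 = 105; 105 == 105 -> filled
(33,6): row=0b100001, col=0b110, row AND col = 0b0 = 0; 0 != 6 -> empty
(116,52): row=0b1110100, col=0b110100, row AND col = 0b110100 = 52; 52 == 52 -> filled
(210,48): row=0b11010010, col=0b110000, row AND col = 0b10000 = 16; 16 != 48 -> empty
(91,83): row=0b1011011, col=0b1010011, row AND col = 0b1010011 = 83; 83 == 83 -> filled
(44,16): row=0b101100, col=0b10000, row AND col = 0b0 = 0; 0 != 16 -> empty
(53,31): row=0b110101, col=0b11111, row AND col = 0b10101 = 21; 21 != 31 -> empty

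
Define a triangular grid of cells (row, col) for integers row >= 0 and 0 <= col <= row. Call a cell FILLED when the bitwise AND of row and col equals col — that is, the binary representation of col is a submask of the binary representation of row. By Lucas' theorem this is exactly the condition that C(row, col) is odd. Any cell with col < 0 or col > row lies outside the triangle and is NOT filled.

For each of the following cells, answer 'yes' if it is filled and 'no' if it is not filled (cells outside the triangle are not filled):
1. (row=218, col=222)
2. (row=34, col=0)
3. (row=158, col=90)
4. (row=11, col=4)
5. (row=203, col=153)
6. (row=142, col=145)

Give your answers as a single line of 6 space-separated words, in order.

(218,222): col outside [0, 218] -> not filled
(34,0): row=0b100010, col=0b0, row AND col = 0b0 = 0; 0 == 0 -> filled
(158,90): row=0b10011110, col=0b1011010, row AND col = 0b11010 = 26; 26 != 90 -> empty
(11,4): row=0b1011, col=0b100, row AND col = 0b0 = 0; 0 != 4 -> empty
(203,153): row=0b11001011, col=0b10011001, row AND col = 0b10001001 = 137; 137 != 153 -> empty
(142,145): col outside [0, 142] -> not filled

Answer: no yes no no no no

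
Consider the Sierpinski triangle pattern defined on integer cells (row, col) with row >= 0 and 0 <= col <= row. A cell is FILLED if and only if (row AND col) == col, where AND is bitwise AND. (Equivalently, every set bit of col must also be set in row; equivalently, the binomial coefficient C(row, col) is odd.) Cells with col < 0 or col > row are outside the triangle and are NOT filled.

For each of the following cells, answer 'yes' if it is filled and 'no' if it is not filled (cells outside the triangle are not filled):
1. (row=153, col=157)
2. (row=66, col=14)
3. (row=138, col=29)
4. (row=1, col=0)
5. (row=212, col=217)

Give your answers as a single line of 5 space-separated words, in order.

Answer: no no no yes no

Derivation:
(153,157): col outside [0, 153] -> not filled
(66,14): row=0b1000010, col=0b1110, row AND col = 0b10 = 2; 2 != 14 -> empty
(138,29): row=0b10001010, col=0b11101, row AND col = 0b1000 = 8; 8 != 29 -> empty
(1,0): row=0b1, col=0b0, row AND col = 0b0 = 0; 0 == 0 -> filled
(212,217): col outside [0, 212] -> not filled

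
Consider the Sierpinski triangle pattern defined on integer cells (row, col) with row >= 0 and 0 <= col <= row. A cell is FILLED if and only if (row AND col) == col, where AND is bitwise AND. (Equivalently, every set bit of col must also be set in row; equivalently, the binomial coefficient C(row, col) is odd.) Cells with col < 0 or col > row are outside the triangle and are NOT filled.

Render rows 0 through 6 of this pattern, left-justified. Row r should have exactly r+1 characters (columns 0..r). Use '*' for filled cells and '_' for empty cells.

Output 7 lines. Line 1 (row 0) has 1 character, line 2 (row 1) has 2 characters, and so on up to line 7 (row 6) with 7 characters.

r0=0: *
r1=1: **
r2=10: *_*
r3=11: ****
r4=100: *___*
r5=101: **__**
r6=110: *_*_*_*

Answer: *
**
*_*
****
*___*
**__**
*_*_*_*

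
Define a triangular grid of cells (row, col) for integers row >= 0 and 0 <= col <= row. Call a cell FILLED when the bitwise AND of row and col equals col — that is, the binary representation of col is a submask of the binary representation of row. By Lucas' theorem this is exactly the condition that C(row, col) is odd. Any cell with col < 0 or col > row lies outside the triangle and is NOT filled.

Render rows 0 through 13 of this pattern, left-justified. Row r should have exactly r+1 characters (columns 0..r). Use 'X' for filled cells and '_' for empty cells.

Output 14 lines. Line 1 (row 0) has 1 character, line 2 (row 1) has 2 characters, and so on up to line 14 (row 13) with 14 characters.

Answer: X
XX
X_X
XXXX
X___X
XX__XX
X_X_X_X
XXXXXXXX
X_______X
XX______XX
X_X_____X_X
XXXX____XXXX
X___X___X___X
XX__XX__XX__XX

Derivation:
r0=0: X
r1=1: XX
r2=10: X_X
r3=11: XXXX
r4=100: X___X
r5=101: XX__XX
r6=110: X_X_X_X
r7=111: XXXXXXXX
r8=1000: X_______X
r9=1001: XX______XX
r10=1010: X_X_____X_X
r11=1011: XXXX____XXXX
r12=1100: X___X___X___X
r13=1101: XX__XX__XX__XX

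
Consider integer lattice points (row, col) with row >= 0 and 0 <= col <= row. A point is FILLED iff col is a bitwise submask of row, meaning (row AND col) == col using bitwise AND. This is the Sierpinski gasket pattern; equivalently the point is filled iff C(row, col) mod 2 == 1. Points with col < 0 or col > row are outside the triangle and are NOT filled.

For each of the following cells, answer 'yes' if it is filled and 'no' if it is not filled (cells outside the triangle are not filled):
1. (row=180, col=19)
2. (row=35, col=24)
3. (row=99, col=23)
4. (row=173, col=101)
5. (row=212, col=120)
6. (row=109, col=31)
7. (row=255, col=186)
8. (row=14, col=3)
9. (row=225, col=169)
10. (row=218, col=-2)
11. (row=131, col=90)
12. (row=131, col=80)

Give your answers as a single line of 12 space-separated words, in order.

(180,19): row=0b10110100, col=0b10011, row AND col = 0b10000 = 16; 16 != 19 -> empty
(35,24): row=0b100011, col=0b11000, row AND col = 0b0 = 0; 0 != 24 -> empty
(99,23): row=0b1100011, col=0b10111, row AND col = 0b11 = 3; 3 != 23 -> empty
(173,101): row=0b10101101, col=0b1100101, row AND col = 0b100101 = 37; 37 != 101 -> empty
(212,120): row=0b11010100, col=0b1111000, row AND col = 0b1010000 = 80; 80 != 120 -> empty
(109,31): row=0b1101101, col=0b11111, row AND col = 0b1101 = 13; 13 != 31 -> empty
(255,186): row=0b11111111, col=0b10111010, row AND col = 0b10111010 = 186; 186 == 186 -> filled
(14,3): row=0b1110, col=0b11, row AND col = 0b10 = 2; 2 != 3 -> empty
(225,169): row=0b11100001, col=0b10101001, row AND col = 0b10100001 = 161; 161 != 169 -> empty
(218,-2): col outside [0, 218] -> not filled
(131,90): row=0b10000011, col=0b1011010, row AND col = 0b10 = 2; 2 != 90 -> empty
(131,80): row=0b10000011, col=0b1010000, row AND col = 0b0 = 0; 0 != 80 -> empty

Answer: no no no no no no yes no no no no no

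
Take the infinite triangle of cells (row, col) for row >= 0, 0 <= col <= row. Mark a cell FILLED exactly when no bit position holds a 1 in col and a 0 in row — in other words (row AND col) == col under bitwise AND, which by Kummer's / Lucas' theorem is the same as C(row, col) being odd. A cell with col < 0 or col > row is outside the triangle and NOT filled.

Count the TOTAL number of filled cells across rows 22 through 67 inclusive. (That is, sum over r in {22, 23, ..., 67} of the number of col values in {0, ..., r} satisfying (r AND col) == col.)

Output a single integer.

Answer: 636

Derivation:
r22=10110 pc3: +8 =8
r23=10111 pc4: +16 =24
r24=11000 pc2: +4 =28
r25=11001 pc3: +8 =36
r26=11010 pc3: +8 =44
r27=11011 pc4: +16 =60
r28=11100 pc3: +8 =68
r29=11101 pc4: +16 =84
r30=11110 pc4: +16 =100
r31=11111 pc5: +32 =132
r32=100000 pc1: +2 =134
r33=100001 pc2: +4 =138
r34=100010 pc2: +4 =142
r35=100011 pc3: +8 =150
r36=100100 pc2: +4 =154
r37=100101 pc3: +8 =162
r38=100110 pc3: +8 =170
r39=100111 pc4: +16 =186
r40=101000 pc2: +4 =190
r41=101001 pc3: +8 =198
r42=101010 pc3: +8 =206
r43=101011 pc4: +16 =222
r44=101100 pc3: +8 =230
r45=101101 pc4: +16 =246
r46=101110 pc4: +16 =262
r47=101111 pc5: +32 =294
r48=110000 pc2: +4 =298
r49=110001 pc3: +8 =306
r50=110010 pc3: +8 =314
r51=110011 pc4: +16 =330
r52=110100 pc3: +8 =338
r53=110101 pc4: +16 =354
r54=110110 pc4: +16 =370
r55=110111 pc5: +32 =402
r56=111000 pc3: +8 =410
r57=111001 pc4: +16 =426
r58=111010 pc4: +16 =442
r59=111011 pc5: +32 =474
r60=111100 pc4: +16 =490
r61=111101 pc5: +32 =522
r62=111110 pc5: +32 =554
r63=111111 pc6: +64 =618
r64=1000000 pc1: +2 =620
r65=1000001 pc2: +4 =624
r66=1000010 pc2: +4 =628
r67=1000011 pc3: +8 =636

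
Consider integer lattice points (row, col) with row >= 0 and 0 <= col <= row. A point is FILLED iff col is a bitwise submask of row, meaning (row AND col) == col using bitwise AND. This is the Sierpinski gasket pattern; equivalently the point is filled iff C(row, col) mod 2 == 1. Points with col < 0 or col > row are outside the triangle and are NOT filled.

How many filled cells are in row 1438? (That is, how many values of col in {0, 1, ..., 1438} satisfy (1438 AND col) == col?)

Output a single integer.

Answer: 128

Derivation:
1438 in binary = 10110011110
popcount(1438) = number of 1-bits in 10110011110 = 7
A col c satisfies (1438 AND c) == c iff every set bit of c is also set in 1438; each of the 7 set bits of 1438 can independently be on or off in c.
count = 2^7 = 128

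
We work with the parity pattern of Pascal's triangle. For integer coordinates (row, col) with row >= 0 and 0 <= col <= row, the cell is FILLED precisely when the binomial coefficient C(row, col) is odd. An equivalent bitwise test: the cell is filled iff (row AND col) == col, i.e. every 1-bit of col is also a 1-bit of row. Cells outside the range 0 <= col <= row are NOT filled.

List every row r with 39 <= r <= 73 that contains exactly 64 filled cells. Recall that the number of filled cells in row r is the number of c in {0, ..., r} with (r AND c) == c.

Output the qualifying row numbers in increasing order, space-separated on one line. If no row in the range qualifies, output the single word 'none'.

Answer: 63

Derivation:
Row r has 2^popcount(r) filled cells, so we need popcount(r) = log2(64) = 6.
Scan r = 39..73 and keep those with exactly 6 one-bits:
r=39=100111 popcount=4 -> skip
r=40=101000 popcount=2 -> skip
r=41=101001 popcount=3 -> skip
r=42=101010 popcount=3 -> skip
r=43=101011 popcount=4 -> skip
r=44=101100 popcount=3 -> skip
r=45=101101 popcount=4 -> skip
r=46=101110 popcount=4 -> skip
r=47=101111 popcount=5 -> skip
r=48=110000 popcount=2 -> skip
r=49=110001 popcount=3 -> skip
r=50=110010 popcount=3 -> skip
r=51=110011 popcount=4 -> skip
r=52=110100 popcount=3 -> skip
r=53=110101 popcount=4 -> skip
r=54=110110 popcount=4 -> skip
r=55=110111 popcount=5 -> skip
r=56=111000 popcount=3 -> skip
r=57=111001 popcount=4 -> skip
r=58=111010 popcount=4 -> skip
r=59=111011 popcount=5 -> skip
r=60=111100 popcount=4 -> skip
r=61=111101 popcount=5 -> skip
r=62=111110 popcount=5 -> skip
r=63=111111 popcount=6 -> KEEP
r=64=1000000 popcount=1 -> skip
r=65=1000001 popcount=2 -> skip
r=66=1000010 popcount=2 -> skip
r=67=1000011 popcount=3 -> skip
r=68=1000100 popcount=2 -> skip
r=69=1000101 popcount=3 -> skip
r=70=1000110 popcount=3 -> skip
r=71=1000111 popcount=4 -> skip
r=72=1001000 popcount=2 -> skip
r=73=1001001 popcount=3 -> skip
Kept rows: 63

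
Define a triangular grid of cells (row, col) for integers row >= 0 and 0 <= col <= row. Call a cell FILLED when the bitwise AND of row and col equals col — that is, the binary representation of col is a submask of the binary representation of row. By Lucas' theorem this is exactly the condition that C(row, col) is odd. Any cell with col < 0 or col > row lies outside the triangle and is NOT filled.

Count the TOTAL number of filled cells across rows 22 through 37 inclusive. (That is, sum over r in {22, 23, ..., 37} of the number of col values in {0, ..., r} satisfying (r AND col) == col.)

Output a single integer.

Answer: 162

Derivation:
r22=10110 pc3: +8 =8
r23=10111 pc4: +16 =24
r24=11000 pc2: +4 =28
r25=11001 pc3: +8 =36
r26=11010 pc3: +8 =44
r27=11011 pc4: +16 =60
r28=11100 pc3: +8 =68
r29=11101 pc4: +16 =84
r30=11110 pc4: +16 =100
r31=11111 pc5: +32 =132
r32=100000 pc1: +2 =134
r33=100001 pc2: +4 =138
r34=100010 pc2: +4 =142
r35=100011 pc3: +8 =150
r36=100100 pc2: +4 =154
r37=100101 pc3: +8 =162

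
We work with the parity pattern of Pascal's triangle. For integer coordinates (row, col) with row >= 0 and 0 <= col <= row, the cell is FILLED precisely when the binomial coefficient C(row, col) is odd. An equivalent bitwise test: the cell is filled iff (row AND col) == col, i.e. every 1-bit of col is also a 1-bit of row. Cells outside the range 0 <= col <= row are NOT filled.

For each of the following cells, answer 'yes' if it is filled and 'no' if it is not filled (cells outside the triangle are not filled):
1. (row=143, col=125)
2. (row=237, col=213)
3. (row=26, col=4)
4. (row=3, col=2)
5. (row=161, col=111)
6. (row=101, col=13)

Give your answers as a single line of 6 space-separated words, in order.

Answer: no no no yes no no

Derivation:
(143,125): row=0b10001111, col=0b1111101, row AND col = 0b1101 = 13; 13 != 125 -> empty
(237,213): row=0b11101101, col=0b11010101, row AND col = 0b11000101 = 197; 197 != 213 -> empty
(26,4): row=0b11010, col=0b100, row AND col = 0b0 = 0; 0 != 4 -> empty
(3,2): row=0b11, col=0b10, row AND col = 0b10 = 2; 2 == 2 -> filled
(161,111): row=0b10100001, col=0b1101111, row AND col = 0b100001 = 33; 33 != 111 -> empty
(101,13): row=0b1100101, col=0b1101, row AND col = 0b101 = 5; 5 != 13 -> empty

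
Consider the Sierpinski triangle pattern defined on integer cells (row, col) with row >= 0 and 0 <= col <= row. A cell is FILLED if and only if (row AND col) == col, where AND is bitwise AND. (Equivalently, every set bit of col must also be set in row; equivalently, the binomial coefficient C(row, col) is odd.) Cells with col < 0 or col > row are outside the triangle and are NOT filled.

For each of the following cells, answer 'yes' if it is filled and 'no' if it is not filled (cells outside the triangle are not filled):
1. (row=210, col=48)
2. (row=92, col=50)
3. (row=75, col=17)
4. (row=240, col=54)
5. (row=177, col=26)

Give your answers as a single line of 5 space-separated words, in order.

Answer: no no no no no

Derivation:
(210,48): row=0b11010010, col=0b110000, row AND col = 0b10000 = 16; 16 != 48 -> empty
(92,50): row=0b1011100, col=0b110010, row AND col = 0b10000 = 16; 16 != 50 -> empty
(75,17): row=0b1001011, col=0b10001, row AND col = 0b1 = 1; 1 != 17 -> empty
(240,54): row=0b11110000, col=0b110110, row AND col = 0b110000 = 48; 48 != 54 -> empty
(177,26): row=0b10110001, col=0b11010, row AND col = 0b10000 = 16; 16 != 26 -> empty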